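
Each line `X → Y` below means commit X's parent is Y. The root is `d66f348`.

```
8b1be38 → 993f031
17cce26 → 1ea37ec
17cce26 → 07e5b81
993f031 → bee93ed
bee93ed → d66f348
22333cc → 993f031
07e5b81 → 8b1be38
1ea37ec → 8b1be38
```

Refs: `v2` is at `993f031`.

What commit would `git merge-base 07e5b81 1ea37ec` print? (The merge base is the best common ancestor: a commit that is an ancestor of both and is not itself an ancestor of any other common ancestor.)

8b1be38

Ancestors of 07e5b81: {07e5b81, 8b1be38, 993f031, bee93ed, d66f348}.
Ancestors of 1ea37ec: {1ea37ec, 8b1be38, 993f031, bee93ed, d66f348}.
Common ancestors: {8b1be38, 993f031, bee93ed, d66f348}.
Among these, 8b1be38 is not an ancestor of any other common ancestor — it is the merge base.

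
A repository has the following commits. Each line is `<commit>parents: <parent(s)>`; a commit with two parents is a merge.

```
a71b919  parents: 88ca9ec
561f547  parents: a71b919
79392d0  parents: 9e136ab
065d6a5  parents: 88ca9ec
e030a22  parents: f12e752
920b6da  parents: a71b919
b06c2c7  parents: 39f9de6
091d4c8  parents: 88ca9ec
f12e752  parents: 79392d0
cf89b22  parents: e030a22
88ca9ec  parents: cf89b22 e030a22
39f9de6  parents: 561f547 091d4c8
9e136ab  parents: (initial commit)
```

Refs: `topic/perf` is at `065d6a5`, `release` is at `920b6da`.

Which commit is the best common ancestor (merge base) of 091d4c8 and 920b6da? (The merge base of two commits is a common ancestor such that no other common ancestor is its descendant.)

88ca9ec

Ancestors of 091d4c8: {091d4c8, 79392d0, 88ca9ec, 9e136ab, cf89b22, e030a22, f12e752}.
Ancestors of 920b6da: {79392d0, 88ca9ec, 920b6da, 9e136ab, a71b919, cf89b22, e030a22, f12e752}.
Common ancestors: {79392d0, 88ca9ec, 9e136ab, cf89b22, e030a22, f12e752}.
Among these, 88ca9ec is not an ancestor of any other common ancestor — it is the merge base.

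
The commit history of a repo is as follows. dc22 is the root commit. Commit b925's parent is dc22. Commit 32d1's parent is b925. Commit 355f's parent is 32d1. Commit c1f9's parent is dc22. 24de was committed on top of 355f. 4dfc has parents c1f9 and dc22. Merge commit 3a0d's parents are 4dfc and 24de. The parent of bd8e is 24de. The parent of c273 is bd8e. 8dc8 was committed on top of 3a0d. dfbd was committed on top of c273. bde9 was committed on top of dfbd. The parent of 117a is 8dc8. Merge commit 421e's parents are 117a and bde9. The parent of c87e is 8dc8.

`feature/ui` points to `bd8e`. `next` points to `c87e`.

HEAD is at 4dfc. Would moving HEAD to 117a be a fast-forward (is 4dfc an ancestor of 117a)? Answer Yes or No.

Yes

A fast-forward from 4dfc to 117a is possible iff 4dfc is an ancestor of 117a.
Ancestors of 117a: {117a, 24de, 32d1, 355f, 3a0d, 4dfc, 8dc8, b925, c1f9, dc22}.
4dfc is among them, so fast-forward is possible.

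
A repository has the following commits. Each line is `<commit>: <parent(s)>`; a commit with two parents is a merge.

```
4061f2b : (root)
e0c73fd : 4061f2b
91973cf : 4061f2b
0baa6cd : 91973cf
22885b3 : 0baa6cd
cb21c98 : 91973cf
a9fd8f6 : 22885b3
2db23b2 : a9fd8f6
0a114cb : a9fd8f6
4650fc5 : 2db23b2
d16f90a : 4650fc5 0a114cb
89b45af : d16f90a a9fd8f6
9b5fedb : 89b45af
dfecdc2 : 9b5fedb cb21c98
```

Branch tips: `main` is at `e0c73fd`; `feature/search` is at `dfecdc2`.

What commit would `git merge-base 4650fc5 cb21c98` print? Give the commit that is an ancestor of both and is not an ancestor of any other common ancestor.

91973cf

Ancestors of 4650fc5: {0baa6cd, 22885b3, 2db23b2, 4061f2b, 4650fc5, 91973cf, a9fd8f6}.
Ancestors of cb21c98: {4061f2b, 91973cf, cb21c98}.
Common ancestors: {4061f2b, 91973cf}.
Among these, 91973cf is not an ancestor of any other common ancestor — it is the merge base.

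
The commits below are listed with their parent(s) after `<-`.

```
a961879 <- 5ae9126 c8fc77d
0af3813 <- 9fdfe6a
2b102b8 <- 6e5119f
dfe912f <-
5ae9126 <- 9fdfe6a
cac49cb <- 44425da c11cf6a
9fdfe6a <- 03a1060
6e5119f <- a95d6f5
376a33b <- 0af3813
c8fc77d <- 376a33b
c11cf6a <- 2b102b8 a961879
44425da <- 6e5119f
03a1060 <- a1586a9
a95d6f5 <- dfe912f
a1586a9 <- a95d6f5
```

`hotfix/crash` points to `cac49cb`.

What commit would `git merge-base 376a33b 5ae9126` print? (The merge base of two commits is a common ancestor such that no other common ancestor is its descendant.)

Ancestors of 376a33b: {03a1060, 0af3813, 376a33b, 9fdfe6a, a1586a9, a95d6f5, dfe912f}.
Ancestors of 5ae9126: {03a1060, 5ae9126, 9fdfe6a, a1586a9, a95d6f5, dfe912f}.
Common ancestors: {03a1060, 9fdfe6a, a1586a9, a95d6f5, dfe912f}.
Among these, 9fdfe6a is not an ancestor of any other common ancestor — it is the merge base.

9fdfe6a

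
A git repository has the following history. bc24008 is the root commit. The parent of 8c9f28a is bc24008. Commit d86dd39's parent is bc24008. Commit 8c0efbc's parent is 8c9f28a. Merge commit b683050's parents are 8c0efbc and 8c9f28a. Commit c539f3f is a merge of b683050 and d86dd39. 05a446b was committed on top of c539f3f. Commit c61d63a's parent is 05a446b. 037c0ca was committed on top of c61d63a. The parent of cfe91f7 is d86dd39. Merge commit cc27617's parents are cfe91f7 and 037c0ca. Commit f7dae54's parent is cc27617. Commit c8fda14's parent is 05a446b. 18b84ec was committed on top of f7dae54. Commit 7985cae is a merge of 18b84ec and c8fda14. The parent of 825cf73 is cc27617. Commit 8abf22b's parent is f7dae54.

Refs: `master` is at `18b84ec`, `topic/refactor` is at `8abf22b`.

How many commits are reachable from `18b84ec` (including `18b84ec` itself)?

13

Walking parent pointers from 18b84ec: reachable set = {037c0ca, 05a446b, 18b84ec, 8c0efbc, 8c9f28a, b683050, bc24008, c539f3f, c61d63a, cc27617, cfe91f7, d86dd39, f7dae54}.
That is 13 commits.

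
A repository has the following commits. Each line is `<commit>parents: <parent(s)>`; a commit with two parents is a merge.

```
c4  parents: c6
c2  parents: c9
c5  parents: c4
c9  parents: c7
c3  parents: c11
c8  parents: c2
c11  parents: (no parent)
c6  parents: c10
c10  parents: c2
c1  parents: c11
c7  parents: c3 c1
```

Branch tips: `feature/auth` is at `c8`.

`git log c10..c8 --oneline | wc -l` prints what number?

1

Reachable from c8: {c1, c11, c2, c3, c7, c8, c9}.
Reachable from c10: {c1, c10, c11, c2, c3, c7, c9}.
In c8's history but not c10's: {c8} — 1 commit.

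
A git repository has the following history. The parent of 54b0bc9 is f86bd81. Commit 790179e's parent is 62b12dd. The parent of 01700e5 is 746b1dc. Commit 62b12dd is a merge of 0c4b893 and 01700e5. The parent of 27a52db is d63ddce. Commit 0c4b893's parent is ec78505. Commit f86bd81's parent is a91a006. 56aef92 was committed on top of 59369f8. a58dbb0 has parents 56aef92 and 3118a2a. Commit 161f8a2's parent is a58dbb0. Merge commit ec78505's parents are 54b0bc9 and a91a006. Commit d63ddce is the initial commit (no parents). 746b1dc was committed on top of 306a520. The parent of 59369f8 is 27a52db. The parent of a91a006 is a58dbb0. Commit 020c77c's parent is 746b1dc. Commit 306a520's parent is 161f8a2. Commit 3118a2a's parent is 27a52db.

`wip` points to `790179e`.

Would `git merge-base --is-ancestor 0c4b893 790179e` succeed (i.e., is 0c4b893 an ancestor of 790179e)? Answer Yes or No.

Ancestors of 790179e (commits reachable by following parents): {01700e5, 0c4b893, 161f8a2, 27a52db, 306a520, 3118a2a, 54b0bc9, 56aef92, 59369f8, 62b12dd, 746b1dc, 790179e, a58dbb0, a91a006, d63ddce, ec78505, f86bd81}.
0c4b893 is in that set, so it is an ancestor of 790179e.

Yes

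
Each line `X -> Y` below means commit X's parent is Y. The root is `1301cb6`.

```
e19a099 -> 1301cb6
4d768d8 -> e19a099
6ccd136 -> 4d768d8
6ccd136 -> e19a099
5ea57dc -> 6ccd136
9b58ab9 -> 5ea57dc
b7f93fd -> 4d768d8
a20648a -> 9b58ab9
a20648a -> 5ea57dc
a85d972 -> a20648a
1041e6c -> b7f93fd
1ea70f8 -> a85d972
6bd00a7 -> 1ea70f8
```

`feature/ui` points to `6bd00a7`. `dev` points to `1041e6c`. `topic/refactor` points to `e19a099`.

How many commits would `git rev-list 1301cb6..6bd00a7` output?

9

Reachable from 6bd00a7: {1301cb6, 1ea70f8, 4d768d8, 5ea57dc, 6bd00a7, 6ccd136, 9b58ab9, a20648a, a85d972, e19a099}.
Reachable from 1301cb6: {1301cb6}.
In 6bd00a7's history but not 1301cb6's: {1ea70f8, 4d768d8, 5ea57dc, 6bd00a7, 6ccd136, 9b58ab9, a20648a, a85d972, e19a099} — 9 commits.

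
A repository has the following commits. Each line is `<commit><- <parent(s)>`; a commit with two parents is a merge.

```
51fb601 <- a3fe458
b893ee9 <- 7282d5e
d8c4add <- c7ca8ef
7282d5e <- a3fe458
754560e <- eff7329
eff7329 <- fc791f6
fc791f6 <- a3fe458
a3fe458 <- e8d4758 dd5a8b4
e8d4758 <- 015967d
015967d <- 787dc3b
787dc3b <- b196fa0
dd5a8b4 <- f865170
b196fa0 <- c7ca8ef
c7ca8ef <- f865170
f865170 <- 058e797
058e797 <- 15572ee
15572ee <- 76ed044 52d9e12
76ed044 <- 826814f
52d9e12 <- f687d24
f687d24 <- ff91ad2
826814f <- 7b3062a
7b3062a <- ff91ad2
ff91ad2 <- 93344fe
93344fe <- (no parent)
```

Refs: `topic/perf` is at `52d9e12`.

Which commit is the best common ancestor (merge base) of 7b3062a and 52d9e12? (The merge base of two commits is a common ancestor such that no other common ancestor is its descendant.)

ff91ad2

Ancestors of 7b3062a: {7b3062a, 93344fe, ff91ad2}.
Ancestors of 52d9e12: {52d9e12, 93344fe, f687d24, ff91ad2}.
Common ancestors: {93344fe, ff91ad2}.
Among these, ff91ad2 is not an ancestor of any other common ancestor — it is the merge base.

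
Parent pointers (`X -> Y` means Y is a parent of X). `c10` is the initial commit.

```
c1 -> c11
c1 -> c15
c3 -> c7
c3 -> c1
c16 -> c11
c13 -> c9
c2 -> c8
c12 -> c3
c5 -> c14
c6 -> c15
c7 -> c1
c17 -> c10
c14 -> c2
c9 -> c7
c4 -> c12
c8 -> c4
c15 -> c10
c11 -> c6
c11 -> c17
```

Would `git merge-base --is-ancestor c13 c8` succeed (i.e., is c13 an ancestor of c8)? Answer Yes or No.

No

Ancestors of c8: {c1, c10, c11, c12, c15, c17, c3, c4, c6, c7, c8}.
c13 is not in that set, so it is not an ancestor of c8.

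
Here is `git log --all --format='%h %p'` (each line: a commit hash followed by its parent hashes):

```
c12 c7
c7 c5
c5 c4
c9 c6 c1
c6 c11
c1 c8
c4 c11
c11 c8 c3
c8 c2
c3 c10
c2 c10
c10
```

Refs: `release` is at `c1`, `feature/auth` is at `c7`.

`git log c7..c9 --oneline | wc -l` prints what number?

Reachable from c9: {c1, c10, c11, c2, c3, c6, c8, c9}.
Reachable from c7: {c10, c11, c2, c3, c4, c5, c7, c8}.
In c9's history but not c7's: {c1, c6, c9} — 3 commits.

3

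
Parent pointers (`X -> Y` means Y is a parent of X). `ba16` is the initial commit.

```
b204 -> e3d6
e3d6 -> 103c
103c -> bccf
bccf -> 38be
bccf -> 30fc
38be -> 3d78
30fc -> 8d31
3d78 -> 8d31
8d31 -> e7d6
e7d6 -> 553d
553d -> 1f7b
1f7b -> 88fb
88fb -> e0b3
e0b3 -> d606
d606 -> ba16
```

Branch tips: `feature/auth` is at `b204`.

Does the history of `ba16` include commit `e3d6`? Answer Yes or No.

No

Ancestors of ba16: {ba16}.
e3d6 is not in that set, so it is not an ancestor of ba16.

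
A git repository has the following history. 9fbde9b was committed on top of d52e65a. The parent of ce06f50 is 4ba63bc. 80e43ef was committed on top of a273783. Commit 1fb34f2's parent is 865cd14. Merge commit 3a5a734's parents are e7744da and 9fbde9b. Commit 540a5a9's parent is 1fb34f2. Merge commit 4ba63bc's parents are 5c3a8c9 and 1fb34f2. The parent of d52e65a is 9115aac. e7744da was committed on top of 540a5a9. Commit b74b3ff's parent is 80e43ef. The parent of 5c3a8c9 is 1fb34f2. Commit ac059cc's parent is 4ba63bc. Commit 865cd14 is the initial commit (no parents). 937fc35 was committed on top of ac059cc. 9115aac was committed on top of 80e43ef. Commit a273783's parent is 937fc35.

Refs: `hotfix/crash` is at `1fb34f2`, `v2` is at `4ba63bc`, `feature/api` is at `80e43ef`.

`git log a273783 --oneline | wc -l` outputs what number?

7

Walking parent pointers from a273783: reachable set = {1fb34f2, 4ba63bc, 5c3a8c9, 865cd14, 937fc35, a273783, ac059cc}.
That is 7 commits.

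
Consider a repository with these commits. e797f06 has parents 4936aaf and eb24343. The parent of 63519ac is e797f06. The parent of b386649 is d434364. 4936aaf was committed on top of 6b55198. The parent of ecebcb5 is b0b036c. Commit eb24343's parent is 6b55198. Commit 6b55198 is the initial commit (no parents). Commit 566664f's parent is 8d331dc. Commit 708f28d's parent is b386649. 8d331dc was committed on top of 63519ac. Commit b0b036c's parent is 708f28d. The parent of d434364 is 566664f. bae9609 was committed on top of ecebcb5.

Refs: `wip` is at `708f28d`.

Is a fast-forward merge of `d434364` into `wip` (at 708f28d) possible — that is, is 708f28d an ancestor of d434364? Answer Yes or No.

No

A fast-forward from 708f28d to d434364 is possible iff 708f28d is an ancestor of d434364.
Ancestors of d434364: {4936aaf, 566664f, 63519ac, 6b55198, 8d331dc, d434364, e797f06, eb24343}.
708f28d is not among them, so fast-forward is not possible.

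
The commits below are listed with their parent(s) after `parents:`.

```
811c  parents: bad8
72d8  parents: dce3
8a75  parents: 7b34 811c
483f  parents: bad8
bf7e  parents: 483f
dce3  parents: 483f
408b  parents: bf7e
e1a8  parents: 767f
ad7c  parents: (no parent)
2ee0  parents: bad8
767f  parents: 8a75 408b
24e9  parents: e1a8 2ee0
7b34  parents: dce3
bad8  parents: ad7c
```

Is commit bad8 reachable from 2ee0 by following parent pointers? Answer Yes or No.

Yes

Ancestors of 2ee0 (commits reachable by following parents): {2ee0, ad7c, bad8}.
bad8 is in that set, so it is an ancestor of 2ee0.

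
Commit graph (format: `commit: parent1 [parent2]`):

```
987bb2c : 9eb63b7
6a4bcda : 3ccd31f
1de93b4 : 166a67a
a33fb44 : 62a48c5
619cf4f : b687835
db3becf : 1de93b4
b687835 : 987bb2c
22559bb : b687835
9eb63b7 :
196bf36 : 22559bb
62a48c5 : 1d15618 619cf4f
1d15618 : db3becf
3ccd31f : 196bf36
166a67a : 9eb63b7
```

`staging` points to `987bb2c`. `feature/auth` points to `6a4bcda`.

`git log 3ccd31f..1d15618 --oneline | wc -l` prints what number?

Reachable from 1d15618: {166a67a, 1d15618, 1de93b4, 9eb63b7, db3becf}.
Reachable from 3ccd31f: {196bf36, 22559bb, 3ccd31f, 987bb2c, 9eb63b7, b687835}.
In 1d15618's history but not 3ccd31f's: {166a67a, 1d15618, 1de93b4, db3becf} — 4 commits.

4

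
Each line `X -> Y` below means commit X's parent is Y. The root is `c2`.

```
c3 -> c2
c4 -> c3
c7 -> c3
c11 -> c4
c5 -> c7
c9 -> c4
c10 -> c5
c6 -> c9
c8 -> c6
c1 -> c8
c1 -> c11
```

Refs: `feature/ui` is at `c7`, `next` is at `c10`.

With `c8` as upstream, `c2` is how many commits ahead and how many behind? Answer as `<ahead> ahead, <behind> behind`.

Reachable from c2: {c2}.
Reachable from c8: {c2, c3, c4, c6, c8, c9}.
Only in c2's history (ahead): {} — 0.
Only in c8's history (behind): {c3, c4, c6, c8, c9} — 5.

0 ahead, 5 behind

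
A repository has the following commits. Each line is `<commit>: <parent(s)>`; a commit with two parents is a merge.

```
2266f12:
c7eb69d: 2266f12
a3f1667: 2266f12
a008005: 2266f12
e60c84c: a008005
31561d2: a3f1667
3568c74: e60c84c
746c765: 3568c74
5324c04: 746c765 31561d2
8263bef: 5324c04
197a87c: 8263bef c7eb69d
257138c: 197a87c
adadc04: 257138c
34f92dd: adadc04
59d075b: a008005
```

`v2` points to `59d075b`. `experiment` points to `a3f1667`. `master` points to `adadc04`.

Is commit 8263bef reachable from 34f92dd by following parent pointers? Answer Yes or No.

Ancestors of 34f92dd (commits reachable by following parents): {197a87c, 2266f12, 257138c, 31561d2, 34f92dd, 3568c74, 5324c04, 746c765, 8263bef, a008005, a3f1667, adadc04, c7eb69d, e60c84c}.
8263bef is in that set, so it is an ancestor of 34f92dd.

Yes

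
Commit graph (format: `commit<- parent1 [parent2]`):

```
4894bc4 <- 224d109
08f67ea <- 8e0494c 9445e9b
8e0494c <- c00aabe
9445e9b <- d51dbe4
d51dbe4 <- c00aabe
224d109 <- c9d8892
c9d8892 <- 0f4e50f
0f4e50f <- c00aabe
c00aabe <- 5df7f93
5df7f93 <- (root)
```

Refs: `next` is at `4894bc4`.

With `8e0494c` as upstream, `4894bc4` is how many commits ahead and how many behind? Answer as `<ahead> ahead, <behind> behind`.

4 ahead, 1 behind

Reachable from 4894bc4: {0f4e50f, 224d109, 4894bc4, 5df7f93, c00aabe, c9d8892}.
Reachable from 8e0494c: {5df7f93, 8e0494c, c00aabe}.
Only in 4894bc4's history (ahead): {0f4e50f, 224d109, 4894bc4, c9d8892} — 4.
Only in 8e0494c's history (behind): {8e0494c} — 1.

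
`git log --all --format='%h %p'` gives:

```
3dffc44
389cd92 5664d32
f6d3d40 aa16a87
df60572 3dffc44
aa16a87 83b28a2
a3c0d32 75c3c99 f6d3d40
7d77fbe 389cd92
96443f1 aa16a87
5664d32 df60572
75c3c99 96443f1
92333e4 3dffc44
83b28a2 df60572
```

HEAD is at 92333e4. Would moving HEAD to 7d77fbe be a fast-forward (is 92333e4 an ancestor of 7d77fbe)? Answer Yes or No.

No

A fast-forward from 92333e4 to 7d77fbe is possible iff 92333e4 is an ancestor of 7d77fbe.
Ancestors of 7d77fbe: {389cd92, 3dffc44, 5664d32, 7d77fbe, df60572}.
92333e4 is not among them, so fast-forward is not possible.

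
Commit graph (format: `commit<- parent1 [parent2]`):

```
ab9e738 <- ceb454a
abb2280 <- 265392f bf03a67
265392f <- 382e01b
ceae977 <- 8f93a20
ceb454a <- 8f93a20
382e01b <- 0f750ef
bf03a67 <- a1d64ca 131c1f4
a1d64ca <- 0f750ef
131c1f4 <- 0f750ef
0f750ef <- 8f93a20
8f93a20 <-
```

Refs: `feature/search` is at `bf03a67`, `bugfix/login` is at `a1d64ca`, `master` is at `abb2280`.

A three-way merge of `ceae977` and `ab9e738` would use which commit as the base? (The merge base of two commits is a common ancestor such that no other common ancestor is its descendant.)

8f93a20

Ancestors of ceae977: {8f93a20, ceae977}.
Ancestors of ab9e738: {8f93a20, ab9e738, ceb454a}.
Common ancestors: {8f93a20}.
The only common ancestor is 8f93a20, so it is the merge base.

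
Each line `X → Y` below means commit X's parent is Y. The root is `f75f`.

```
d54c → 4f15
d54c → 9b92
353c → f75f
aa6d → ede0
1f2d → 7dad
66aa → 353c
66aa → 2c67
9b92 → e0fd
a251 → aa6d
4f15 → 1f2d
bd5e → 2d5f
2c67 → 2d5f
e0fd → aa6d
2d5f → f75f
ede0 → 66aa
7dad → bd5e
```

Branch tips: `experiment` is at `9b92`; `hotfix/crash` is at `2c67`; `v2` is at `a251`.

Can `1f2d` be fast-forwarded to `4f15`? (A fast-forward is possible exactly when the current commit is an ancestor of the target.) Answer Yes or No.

A fast-forward from 1f2d to 4f15 is possible iff 1f2d is an ancestor of 4f15.
Ancestors of 4f15: {1f2d, 2d5f, 4f15, 7dad, bd5e, f75f}.
1f2d is among them, so fast-forward is possible.

Yes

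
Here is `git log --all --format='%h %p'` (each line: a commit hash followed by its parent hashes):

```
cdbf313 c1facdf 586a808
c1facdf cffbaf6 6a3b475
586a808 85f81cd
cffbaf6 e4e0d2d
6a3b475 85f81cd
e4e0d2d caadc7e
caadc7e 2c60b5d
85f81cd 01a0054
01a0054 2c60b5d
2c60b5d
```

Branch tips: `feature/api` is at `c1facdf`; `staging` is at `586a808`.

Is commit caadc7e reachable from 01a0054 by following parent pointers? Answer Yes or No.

Ancestors of 01a0054: {01a0054, 2c60b5d}.
caadc7e is not in that set, so it is not an ancestor of 01a0054.

No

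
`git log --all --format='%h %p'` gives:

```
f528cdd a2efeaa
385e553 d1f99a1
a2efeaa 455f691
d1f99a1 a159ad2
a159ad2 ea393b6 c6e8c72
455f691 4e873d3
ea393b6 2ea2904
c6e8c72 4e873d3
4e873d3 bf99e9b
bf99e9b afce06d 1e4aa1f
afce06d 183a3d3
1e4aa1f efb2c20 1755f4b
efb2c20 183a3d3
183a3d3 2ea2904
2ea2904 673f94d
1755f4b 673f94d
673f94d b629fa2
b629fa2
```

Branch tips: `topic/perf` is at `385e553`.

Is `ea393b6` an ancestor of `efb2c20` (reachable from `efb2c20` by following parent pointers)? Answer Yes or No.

No

Ancestors of efb2c20: {183a3d3, 2ea2904, 673f94d, b629fa2, efb2c20}.
ea393b6 is not in that set, so it is not an ancestor of efb2c20.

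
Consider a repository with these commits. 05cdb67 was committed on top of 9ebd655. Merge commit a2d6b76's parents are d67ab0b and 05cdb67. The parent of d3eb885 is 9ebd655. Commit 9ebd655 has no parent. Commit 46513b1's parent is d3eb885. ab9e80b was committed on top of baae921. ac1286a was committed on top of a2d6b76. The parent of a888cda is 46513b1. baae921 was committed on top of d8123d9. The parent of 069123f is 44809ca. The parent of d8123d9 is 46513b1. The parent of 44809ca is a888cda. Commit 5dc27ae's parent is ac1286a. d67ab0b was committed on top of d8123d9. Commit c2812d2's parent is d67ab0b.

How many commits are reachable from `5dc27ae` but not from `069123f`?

6

Reachable from 5dc27ae: {05cdb67, 46513b1, 5dc27ae, 9ebd655, a2d6b76, ac1286a, d3eb885, d67ab0b, d8123d9}.
Reachable from 069123f: {069123f, 44809ca, 46513b1, 9ebd655, a888cda, d3eb885}.
In 5dc27ae's history but not 069123f's: {05cdb67, 5dc27ae, a2d6b76, ac1286a, d67ab0b, d8123d9} — 6 commits.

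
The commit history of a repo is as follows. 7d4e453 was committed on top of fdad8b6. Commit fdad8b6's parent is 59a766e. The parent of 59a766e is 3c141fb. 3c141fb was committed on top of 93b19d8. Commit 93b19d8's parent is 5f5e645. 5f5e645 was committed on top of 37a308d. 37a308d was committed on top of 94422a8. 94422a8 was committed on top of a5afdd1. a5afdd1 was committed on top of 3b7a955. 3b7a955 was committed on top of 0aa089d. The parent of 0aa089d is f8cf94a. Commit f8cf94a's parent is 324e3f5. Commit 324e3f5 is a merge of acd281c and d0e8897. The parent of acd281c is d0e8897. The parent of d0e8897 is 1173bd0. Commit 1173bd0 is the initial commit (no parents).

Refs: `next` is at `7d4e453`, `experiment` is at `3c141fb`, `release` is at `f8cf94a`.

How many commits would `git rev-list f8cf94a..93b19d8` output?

7

Reachable from 93b19d8: {0aa089d, 1173bd0, 324e3f5, 37a308d, 3b7a955, 5f5e645, 93b19d8, 94422a8, a5afdd1, acd281c, d0e8897, f8cf94a}.
Reachable from f8cf94a: {1173bd0, 324e3f5, acd281c, d0e8897, f8cf94a}.
In 93b19d8's history but not f8cf94a's: {0aa089d, 37a308d, 3b7a955, 5f5e645, 93b19d8, 94422a8, a5afdd1} — 7 commits.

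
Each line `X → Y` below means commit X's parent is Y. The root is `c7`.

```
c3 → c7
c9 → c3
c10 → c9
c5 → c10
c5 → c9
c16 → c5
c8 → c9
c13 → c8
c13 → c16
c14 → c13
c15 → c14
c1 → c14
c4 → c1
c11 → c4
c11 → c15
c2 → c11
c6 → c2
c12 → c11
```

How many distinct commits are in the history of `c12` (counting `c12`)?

14

Walking parent pointers from c12: reachable set = {c1, c10, c11, c12, c13, c14, c15, c16, c3, c4, c5, c7, c8, c9}.
That is 14 commits.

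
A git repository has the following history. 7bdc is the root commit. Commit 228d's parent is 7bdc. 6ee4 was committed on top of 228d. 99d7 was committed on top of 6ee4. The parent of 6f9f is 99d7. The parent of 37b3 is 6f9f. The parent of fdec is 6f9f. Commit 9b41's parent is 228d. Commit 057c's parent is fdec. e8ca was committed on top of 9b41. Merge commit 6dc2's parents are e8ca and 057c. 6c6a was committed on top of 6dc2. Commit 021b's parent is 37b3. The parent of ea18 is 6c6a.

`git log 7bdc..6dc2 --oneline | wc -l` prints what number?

9

Reachable from 6dc2: {057c, 228d, 6dc2, 6ee4, 6f9f, 7bdc, 99d7, 9b41, e8ca, fdec}.
Reachable from 7bdc: {7bdc}.
In 6dc2's history but not 7bdc's: {057c, 228d, 6dc2, 6ee4, 6f9f, 99d7, 9b41, e8ca, fdec} — 9 commits.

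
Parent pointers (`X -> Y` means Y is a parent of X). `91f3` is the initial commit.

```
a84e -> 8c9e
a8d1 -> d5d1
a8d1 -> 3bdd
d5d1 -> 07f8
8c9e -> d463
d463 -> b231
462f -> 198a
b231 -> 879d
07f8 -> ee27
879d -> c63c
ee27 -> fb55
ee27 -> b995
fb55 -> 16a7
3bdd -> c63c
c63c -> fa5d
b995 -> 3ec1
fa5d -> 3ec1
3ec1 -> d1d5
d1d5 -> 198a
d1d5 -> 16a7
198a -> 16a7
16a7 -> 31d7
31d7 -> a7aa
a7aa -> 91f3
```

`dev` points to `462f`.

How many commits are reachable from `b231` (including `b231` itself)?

Walking parent pointers from b231: reachable set = {16a7, 198a, 31d7, 3ec1, 879d, 91f3, a7aa, b231, c63c, d1d5, fa5d}.
That is 11 commits.

11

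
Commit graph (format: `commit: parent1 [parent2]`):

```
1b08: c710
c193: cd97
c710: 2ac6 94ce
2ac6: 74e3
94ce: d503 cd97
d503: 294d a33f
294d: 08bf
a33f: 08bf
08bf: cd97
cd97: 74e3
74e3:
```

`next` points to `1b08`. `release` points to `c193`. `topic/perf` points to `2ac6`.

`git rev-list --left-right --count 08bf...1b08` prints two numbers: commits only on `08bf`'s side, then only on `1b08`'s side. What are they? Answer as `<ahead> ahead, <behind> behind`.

0 ahead, 7 behind

Reachable from 08bf: {08bf, 74e3, cd97}.
Reachable from 1b08: {08bf, 1b08, 294d, 2ac6, 74e3, 94ce, a33f, c710, cd97, d503}.
Only in 08bf's history (ahead): {} — 0.
Only in 1b08's history (behind): {1b08, 294d, 2ac6, 94ce, a33f, c710, d503} — 7.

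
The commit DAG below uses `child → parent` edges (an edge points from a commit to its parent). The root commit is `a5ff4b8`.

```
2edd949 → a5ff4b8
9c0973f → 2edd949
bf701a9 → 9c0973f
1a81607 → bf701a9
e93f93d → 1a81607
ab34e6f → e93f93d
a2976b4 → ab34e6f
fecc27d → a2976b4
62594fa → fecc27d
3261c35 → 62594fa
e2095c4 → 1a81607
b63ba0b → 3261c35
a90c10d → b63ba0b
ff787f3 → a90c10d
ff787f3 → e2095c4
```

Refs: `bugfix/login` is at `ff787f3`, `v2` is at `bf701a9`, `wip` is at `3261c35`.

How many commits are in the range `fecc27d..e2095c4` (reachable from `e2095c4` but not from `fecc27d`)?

1

Reachable from e2095c4: {1a81607, 2edd949, 9c0973f, a5ff4b8, bf701a9, e2095c4}.
Reachable from fecc27d: {1a81607, 2edd949, 9c0973f, a2976b4, a5ff4b8, ab34e6f, bf701a9, e93f93d, fecc27d}.
In e2095c4's history but not fecc27d's: {e2095c4} — 1 commit.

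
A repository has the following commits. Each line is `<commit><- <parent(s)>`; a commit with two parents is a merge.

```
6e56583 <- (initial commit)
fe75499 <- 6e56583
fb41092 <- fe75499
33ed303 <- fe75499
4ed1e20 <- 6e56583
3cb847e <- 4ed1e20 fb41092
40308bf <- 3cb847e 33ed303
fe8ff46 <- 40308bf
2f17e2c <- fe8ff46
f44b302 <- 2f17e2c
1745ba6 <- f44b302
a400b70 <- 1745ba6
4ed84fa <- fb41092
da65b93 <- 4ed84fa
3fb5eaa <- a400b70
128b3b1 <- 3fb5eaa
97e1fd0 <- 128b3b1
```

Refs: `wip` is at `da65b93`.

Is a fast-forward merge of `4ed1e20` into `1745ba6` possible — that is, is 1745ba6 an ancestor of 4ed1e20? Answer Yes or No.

A fast-forward from 1745ba6 to 4ed1e20 is possible iff 1745ba6 is an ancestor of 4ed1e20.
Ancestors of 4ed1e20: {4ed1e20, 6e56583}.
1745ba6 is not among them, so fast-forward is not possible.

No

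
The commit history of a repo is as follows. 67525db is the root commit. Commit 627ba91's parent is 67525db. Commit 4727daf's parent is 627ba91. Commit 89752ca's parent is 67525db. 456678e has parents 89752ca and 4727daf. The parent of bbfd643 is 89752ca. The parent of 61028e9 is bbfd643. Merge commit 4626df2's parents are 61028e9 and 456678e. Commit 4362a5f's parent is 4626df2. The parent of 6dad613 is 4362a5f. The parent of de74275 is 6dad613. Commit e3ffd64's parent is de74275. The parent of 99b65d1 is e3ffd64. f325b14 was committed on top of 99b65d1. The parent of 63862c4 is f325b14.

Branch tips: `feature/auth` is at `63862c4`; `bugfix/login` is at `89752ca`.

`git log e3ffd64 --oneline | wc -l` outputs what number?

Walking parent pointers from e3ffd64: reachable set = {4362a5f, 456678e, 4626df2, 4727daf, 61028e9, 627ba91, 67525db, 6dad613, 89752ca, bbfd643, de74275, e3ffd64}.
That is 12 commits.

12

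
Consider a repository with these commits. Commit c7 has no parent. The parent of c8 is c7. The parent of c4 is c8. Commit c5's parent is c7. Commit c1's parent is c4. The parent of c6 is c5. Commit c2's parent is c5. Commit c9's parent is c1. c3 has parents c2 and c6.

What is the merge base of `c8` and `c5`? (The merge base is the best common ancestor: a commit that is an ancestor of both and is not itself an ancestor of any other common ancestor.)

c7

Ancestors of c8: {c7, c8}.
Ancestors of c5: {c5, c7}.
Common ancestors: {c7}.
The only common ancestor is c7, so it is the merge base.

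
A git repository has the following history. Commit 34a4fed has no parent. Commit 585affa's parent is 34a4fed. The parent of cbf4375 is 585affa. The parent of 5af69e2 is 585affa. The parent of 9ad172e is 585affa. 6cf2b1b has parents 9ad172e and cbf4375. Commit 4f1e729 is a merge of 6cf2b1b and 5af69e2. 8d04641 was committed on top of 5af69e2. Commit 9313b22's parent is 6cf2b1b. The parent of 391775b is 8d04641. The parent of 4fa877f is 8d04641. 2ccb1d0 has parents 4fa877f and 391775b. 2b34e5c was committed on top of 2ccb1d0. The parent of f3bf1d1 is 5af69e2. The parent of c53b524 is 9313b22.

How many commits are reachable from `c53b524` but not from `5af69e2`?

5

Reachable from c53b524: {34a4fed, 585affa, 6cf2b1b, 9313b22, 9ad172e, c53b524, cbf4375}.
Reachable from 5af69e2: {34a4fed, 585affa, 5af69e2}.
In c53b524's history but not 5af69e2's: {6cf2b1b, 9313b22, 9ad172e, c53b524, cbf4375} — 5 commits.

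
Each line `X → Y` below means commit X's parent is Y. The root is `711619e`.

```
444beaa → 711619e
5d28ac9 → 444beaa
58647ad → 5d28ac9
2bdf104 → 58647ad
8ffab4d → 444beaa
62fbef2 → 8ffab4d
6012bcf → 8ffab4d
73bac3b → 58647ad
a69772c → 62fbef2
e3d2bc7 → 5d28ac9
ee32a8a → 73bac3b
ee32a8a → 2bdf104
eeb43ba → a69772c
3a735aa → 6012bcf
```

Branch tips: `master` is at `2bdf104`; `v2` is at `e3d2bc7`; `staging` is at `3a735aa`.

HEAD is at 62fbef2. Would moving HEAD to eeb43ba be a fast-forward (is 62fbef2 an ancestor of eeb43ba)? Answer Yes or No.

A fast-forward from 62fbef2 to eeb43ba is possible iff 62fbef2 is an ancestor of eeb43ba.
Ancestors of eeb43ba: {444beaa, 62fbef2, 711619e, 8ffab4d, a69772c, eeb43ba}.
62fbef2 is among them, so fast-forward is possible.

Yes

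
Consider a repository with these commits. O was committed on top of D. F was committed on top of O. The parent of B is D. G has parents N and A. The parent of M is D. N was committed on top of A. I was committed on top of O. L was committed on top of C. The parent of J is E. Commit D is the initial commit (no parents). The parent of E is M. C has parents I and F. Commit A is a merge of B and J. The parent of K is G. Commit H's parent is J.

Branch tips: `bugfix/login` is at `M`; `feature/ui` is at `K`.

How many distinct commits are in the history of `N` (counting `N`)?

Walking parent pointers from N: reachable set = {A, B, D, E, J, M, N}.
That is 7 commits.

7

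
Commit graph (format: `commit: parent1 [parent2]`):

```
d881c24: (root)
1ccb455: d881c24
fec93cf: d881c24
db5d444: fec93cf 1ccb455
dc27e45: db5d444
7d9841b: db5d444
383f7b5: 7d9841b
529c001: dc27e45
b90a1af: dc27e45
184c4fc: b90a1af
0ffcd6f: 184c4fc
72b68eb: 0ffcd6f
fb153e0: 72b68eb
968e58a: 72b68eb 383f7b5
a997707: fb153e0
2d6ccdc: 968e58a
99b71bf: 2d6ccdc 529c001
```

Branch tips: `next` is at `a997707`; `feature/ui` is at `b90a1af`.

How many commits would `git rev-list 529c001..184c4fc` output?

2

Reachable from 184c4fc: {184c4fc, 1ccb455, b90a1af, d881c24, db5d444, dc27e45, fec93cf}.
Reachable from 529c001: {1ccb455, 529c001, d881c24, db5d444, dc27e45, fec93cf}.
In 184c4fc's history but not 529c001's: {184c4fc, b90a1af} — 2 commits.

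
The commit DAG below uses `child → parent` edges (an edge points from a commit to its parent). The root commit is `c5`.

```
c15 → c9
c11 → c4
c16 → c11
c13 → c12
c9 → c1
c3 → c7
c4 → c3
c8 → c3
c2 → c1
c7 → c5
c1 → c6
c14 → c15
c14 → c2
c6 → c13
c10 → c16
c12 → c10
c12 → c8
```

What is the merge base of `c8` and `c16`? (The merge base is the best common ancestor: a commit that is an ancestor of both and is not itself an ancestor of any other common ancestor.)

c3

Ancestors of c8: {c3, c5, c7, c8}.
Ancestors of c16: {c11, c16, c3, c4, c5, c7}.
Common ancestors: {c3, c5, c7}.
Among these, c3 is not an ancestor of any other common ancestor — it is the merge base.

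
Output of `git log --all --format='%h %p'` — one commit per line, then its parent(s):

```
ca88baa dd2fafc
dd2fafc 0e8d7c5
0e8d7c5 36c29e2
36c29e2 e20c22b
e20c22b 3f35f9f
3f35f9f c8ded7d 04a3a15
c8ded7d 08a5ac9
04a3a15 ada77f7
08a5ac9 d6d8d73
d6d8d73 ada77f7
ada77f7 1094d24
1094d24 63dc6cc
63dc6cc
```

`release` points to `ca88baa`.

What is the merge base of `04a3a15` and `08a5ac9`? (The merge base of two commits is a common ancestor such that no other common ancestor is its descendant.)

ada77f7

Ancestors of 04a3a15: {04a3a15, 1094d24, 63dc6cc, ada77f7}.
Ancestors of 08a5ac9: {08a5ac9, 1094d24, 63dc6cc, ada77f7, d6d8d73}.
Common ancestors: {1094d24, 63dc6cc, ada77f7}.
Among these, ada77f7 is not an ancestor of any other common ancestor — it is the merge base.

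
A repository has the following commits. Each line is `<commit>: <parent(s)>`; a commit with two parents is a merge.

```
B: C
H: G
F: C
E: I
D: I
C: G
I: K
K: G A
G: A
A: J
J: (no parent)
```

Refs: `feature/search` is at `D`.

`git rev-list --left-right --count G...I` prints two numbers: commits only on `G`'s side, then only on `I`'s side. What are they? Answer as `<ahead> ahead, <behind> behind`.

Reachable from G: {A, G, J}.
Reachable from I: {A, G, I, J, K}.
Only in G's history (ahead): {} — 0.
Only in I's history (behind): {I, K} — 2.

0 ahead, 2 behind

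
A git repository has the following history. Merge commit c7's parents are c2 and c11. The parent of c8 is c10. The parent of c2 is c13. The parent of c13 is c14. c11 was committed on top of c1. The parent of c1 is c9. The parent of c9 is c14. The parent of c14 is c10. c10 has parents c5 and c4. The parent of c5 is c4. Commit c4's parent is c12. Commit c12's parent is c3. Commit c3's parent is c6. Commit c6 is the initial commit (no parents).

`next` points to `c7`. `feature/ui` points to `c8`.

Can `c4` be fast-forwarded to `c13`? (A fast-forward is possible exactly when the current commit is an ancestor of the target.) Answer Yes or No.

Yes

A fast-forward from c4 to c13 is possible iff c4 is an ancestor of c13.
Ancestors of c13: {c10, c12, c13, c14, c3, c4, c5, c6}.
c4 is among them, so fast-forward is possible.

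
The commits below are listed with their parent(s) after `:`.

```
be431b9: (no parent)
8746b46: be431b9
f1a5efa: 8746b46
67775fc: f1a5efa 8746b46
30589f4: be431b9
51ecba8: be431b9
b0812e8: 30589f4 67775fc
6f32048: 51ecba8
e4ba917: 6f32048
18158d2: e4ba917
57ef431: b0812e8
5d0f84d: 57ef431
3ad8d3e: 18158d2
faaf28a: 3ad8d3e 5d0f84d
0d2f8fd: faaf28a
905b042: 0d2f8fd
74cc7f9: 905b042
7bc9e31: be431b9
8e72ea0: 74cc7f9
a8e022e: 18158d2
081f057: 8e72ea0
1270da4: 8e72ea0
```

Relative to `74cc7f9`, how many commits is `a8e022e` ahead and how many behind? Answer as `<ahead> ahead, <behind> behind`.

Reachable from a8e022e: {18158d2, 51ecba8, 6f32048, a8e022e, be431b9, e4ba917}.
Reachable from 74cc7f9: {0d2f8fd, 18158d2, 30589f4, 3ad8d3e, 51ecba8, 57ef431, 5d0f84d, 67775fc, 6f32048, 74cc7f9, 8746b46, 905b042, b0812e8, be431b9, e4ba917, f1a5efa, faaf28a}.
Only in a8e022e's history (ahead): {a8e022e} — 1.
Only in 74cc7f9's history (behind): {0d2f8fd, 30589f4, 3ad8d3e, 57ef431, 5d0f84d, 67775fc, 74cc7f9, 8746b46, 905b042, b0812e8, f1a5efa, faaf28a} — 12.

1 ahead, 12 behind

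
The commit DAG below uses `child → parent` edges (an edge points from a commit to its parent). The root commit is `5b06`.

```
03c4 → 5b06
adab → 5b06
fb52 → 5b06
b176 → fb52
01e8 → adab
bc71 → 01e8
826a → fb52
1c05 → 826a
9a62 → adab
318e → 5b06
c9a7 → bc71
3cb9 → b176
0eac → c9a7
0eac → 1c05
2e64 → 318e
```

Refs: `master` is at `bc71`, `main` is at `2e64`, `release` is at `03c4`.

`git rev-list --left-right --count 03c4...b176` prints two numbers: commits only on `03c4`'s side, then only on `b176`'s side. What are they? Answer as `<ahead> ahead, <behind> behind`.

1 ahead, 2 behind

Reachable from 03c4: {03c4, 5b06}.
Reachable from b176: {5b06, b176, fb52}.
Only in 03c4's history (ahead): {03c4} — 1.
Only in b176's history (behind): {b176, fb52} — 2.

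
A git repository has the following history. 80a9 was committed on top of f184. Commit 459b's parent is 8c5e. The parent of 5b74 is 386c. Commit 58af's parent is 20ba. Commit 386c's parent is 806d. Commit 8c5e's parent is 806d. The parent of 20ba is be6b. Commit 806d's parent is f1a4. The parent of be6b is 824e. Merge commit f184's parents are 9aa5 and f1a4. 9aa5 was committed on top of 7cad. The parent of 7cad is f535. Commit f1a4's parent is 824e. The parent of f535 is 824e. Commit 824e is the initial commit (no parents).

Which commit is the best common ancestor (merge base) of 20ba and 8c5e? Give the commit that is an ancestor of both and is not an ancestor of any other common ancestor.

824e

Ancestors of 20ba: {20ba, 824e, be6b}.
Ancestors of 8c5e: {806d, 824e, 8c5e, f1a4}.
Common ancestors: {824e}.
The only common ancestor is 824e, so it is the merge base.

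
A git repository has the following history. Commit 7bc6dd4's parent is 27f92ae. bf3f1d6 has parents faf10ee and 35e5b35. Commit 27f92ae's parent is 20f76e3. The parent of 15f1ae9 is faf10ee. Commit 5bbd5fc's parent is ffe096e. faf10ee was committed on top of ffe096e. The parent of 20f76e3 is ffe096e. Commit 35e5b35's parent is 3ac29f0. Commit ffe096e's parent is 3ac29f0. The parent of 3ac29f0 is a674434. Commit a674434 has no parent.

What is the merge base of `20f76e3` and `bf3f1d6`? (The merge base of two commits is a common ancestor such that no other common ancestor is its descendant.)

ffe096e

Ancestors of 20f76e3: {20f76e3, 3ac29f0, a674434, ffe096e}.
Ancestors of bf3f1d6: {35e5b35, 3ac29f0, a674434, bf3f1d6, faf10ee, ffe096e}.
Common ancestors: {3ac29f0, a674434, ffe096e}.
Among these, ffe096e is not an ancestor of any other common ancestor — it is the merge base.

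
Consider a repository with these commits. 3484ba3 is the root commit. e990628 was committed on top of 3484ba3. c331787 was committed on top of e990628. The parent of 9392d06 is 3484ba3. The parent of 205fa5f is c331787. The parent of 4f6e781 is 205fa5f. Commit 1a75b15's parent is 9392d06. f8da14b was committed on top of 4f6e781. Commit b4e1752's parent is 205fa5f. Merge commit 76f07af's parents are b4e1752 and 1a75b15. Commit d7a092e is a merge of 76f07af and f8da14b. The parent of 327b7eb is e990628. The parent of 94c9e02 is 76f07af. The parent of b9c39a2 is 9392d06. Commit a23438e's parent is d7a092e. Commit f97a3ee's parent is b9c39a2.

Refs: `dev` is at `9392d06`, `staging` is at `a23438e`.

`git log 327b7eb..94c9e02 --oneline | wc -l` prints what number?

Reachable from 94c9e02: {1a75b15, 205fa5f, 3484ba3, 76f07af, 9392d06, 94c9e02, b4e1752, c331787, e990628}.
Reachable from 327b7eb: {327b7eb, 3484ba3, e990628}.
In 94c9e02's history but not 327b7eb's: {1a75b15, 205fa5f, 76f07af, 9392d06, 94c9e02, b4e1752, c331787} — 7 commits.

7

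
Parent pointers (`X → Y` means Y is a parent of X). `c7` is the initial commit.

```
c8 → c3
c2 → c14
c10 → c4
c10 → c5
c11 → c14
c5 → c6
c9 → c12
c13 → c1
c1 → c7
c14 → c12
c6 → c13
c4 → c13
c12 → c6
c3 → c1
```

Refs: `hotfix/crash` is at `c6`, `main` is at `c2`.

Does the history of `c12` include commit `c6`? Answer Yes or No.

Ancestors of c12 (commits reachable by following parents): {c1, c12, c13, c6, c7}.
c6 is in that set, so it is an ancestor of c12.

Yes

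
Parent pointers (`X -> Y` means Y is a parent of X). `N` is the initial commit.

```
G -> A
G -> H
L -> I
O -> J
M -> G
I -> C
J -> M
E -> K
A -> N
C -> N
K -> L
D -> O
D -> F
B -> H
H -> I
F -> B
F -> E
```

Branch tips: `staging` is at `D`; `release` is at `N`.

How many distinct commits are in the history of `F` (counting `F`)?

Walking parent pointers from F: reachable set = {B, C, E, F, H, I, K, L, N}.
That is 9 commits.

9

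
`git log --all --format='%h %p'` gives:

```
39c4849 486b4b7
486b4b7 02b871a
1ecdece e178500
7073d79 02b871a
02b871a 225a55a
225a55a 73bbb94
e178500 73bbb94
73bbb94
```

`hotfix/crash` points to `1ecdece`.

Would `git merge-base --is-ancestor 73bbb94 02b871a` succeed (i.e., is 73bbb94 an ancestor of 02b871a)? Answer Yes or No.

Ancestors of 02b871a (commits reachable by following parents): {02b871a, 225a55a, 73bbb94}.
73bbb94 is in that set, so it is an ancestor of 02b871a.

Yes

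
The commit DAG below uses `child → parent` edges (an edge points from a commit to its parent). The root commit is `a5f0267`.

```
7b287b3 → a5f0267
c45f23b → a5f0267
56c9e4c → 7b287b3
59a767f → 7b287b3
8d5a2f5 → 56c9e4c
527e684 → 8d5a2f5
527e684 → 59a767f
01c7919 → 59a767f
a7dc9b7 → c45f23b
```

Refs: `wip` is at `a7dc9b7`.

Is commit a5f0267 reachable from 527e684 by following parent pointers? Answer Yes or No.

Yes

Ancestors of 527e684 (commits reachable by following parents): {527e684, 56c9e4c, 59a767f, 7b287b3, 8d5a2f5, a5f0267}.
a5f0267 is in that set, so it is an ancestor of 527e684.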